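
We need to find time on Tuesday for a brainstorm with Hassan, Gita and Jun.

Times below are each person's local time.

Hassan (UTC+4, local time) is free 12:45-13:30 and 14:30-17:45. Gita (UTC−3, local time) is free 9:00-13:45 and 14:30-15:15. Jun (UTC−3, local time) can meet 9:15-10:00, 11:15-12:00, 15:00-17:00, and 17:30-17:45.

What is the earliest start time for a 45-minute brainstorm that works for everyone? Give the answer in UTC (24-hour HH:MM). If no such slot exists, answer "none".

Hassan → UTC: 08:45–09:30, 10:30–13:45.
Gita → UTC: 12:00–16:45, 17:30–18:15.
Jun → UTC: 12:15–13:00, 14:15–15:00, 18:00–20:00, 20:30–20:45.
Hassan ∩ Gita: 12:00–13:45.
Hassan ∩ Gita ∩ Jun: 12:15–13:00.
Windows ≥ 45 min: 12:15–13:00.
Earliest such window starts at 12:15.

12:15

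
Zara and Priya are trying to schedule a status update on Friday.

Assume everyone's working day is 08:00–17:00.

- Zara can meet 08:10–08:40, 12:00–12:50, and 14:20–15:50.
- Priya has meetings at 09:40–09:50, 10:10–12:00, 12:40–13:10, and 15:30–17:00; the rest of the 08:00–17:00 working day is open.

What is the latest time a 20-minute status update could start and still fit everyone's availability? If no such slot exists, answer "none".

15:10

Priya free within 08:00–17:00: 08:00–09:40, 09:50–10:10, 12:00–12:40, 13:10–15:30.
Zara ∩ Priya: 08:10–08:40, 12:00–12:40, 14:20–15:30.
Windows ≥ 20 min: 08:10–08:40, 12:00–12:40, 14:20–15:30.
Latest start in the last window 14:20–15:30 is 15:30 − 20 min = 15:10.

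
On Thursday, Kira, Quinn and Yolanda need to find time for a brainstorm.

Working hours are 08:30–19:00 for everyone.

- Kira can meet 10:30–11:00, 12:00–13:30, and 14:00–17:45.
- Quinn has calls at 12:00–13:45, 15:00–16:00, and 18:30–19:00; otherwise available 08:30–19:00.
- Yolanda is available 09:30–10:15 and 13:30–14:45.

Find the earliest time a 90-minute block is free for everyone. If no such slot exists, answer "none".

none

Quinn free within 08:30–19:00: 08:30–12:00, 13:45–15:00, 16:00–18:30.
Kira ∩ Quinn: 10:30–11:00, 14:00–15:00, 16:00–17:45.
Kira ∩ Quinn ∩ Yolanda: 14:00–14:45.
Windows ≥ 90 min: (none).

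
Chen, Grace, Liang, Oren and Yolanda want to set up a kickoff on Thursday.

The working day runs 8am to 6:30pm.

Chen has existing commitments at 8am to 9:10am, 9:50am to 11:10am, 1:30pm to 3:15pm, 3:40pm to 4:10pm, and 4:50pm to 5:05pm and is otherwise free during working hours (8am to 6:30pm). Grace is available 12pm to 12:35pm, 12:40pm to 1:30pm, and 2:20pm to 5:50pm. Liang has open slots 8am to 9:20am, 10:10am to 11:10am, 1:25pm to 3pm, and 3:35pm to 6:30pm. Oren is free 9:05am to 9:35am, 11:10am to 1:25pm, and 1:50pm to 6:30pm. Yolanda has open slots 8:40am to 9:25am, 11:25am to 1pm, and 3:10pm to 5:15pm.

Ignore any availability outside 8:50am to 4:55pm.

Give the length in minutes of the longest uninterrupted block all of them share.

Chen free within 08:00–18:30: 09:10–09:50, 11:10–13:30, 15:15–15:40, 16:10–16:50, 17:05–18:30.
Chen ∩ Grace: 12:00–12:35, 12:40–13:30, 15:15–15:40, 16:10–16:50, 17:05–17:50.
Chen ∩ Grace ∩ Liang: 13:25–13:30, 15:35–15:40, 16:10–16:50, 17:05–17:50.
Chen ∩ Grace ∩ Liang ∩ Oren: 15:35–15:40, 16:10–16:50, 17:05–17:50.
Chen ∩ Grace ∩ Liang ∩ Oren ∩ Yolanda: 15:35–15:40, 16:10–16:50, 17:05–17:15.
Restricted to 08:50–16:55: 15:35–15:40, 16:10–16:50.
Common window lengths: 5, 40 min; longest is 40.

40 minutes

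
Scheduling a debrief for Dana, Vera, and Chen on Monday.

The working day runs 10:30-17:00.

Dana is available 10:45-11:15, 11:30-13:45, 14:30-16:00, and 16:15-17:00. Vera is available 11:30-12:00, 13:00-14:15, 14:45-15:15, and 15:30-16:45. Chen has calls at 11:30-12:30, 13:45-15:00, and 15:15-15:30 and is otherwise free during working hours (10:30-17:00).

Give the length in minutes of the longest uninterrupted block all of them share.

45 minutes

Chen free within 10:30–17:00: 10:30–11:30, 12:30–13:45, 15:00–15:15, 15:30–17:00.
Dana ∩ Vera: 11:30–12:00, 13:00–13:45, 14:45–15:15, 15:30–16:00, 16:15–16:45.
Dana ∩ Vera ∩ Chen: 13:00–13:45, 15:00–15:15, 15:30–16:00, 16:15–16:45.
Common window lengths: 45, 15, 30, 30 min; longest is 45.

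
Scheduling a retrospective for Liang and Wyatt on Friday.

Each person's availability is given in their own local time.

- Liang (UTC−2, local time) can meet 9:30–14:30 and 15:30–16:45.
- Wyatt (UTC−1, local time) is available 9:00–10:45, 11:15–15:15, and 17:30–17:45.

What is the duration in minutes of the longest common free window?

Liang → UTC: 11:30–16:30, 17:30–18:45.
Wyatt → UTC: 10:00–11:45, 12:15–16:15, 18:30–18:45.
Liang ∩ Wyatt: 11:30–11:45, 12:15–16:15, 18:30–18:45.
Common window lengths: 15, 240, 15 min; longest is 240.

240 minutes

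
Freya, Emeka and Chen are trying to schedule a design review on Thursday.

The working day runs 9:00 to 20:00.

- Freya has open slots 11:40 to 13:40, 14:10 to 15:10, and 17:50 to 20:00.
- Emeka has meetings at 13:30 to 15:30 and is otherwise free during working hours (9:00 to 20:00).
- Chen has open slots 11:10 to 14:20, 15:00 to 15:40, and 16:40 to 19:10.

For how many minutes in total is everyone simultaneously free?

Emeka free within 09:00–20:00: 09:00–13:30, 15:30–20:00.
Freya ∩ Emeka: 11:40–13:30, 17:50–20:00.
Freya ∩ Emeka ∩ Chen: 11:40–13:30, 17:50–19:10.
Total common minutes: 110 + 80 = 190.

190 minutes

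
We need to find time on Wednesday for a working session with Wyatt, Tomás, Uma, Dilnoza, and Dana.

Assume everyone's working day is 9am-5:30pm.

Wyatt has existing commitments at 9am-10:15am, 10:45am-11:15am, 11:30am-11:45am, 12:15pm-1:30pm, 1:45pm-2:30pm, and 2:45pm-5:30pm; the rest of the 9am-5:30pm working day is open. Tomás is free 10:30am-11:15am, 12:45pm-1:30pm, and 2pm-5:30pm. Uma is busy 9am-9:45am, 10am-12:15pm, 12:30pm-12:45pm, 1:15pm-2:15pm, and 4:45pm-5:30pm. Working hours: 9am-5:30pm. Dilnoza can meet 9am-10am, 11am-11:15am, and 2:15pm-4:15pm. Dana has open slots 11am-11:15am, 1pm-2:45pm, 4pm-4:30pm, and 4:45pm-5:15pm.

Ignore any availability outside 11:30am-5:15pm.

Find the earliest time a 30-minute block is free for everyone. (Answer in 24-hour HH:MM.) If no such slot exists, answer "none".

Wyatt free within 09:00–17:30: 10:15–10:45, 11:15–11:30, 11:45–12:15, 13:30–13:45, 14:30–14:45.
Uma free within 09:00–17:30: 09:45–10:00, 12:15–12:30, 12:45–13:15, 14:15–16:45.
Wyatt ∩ Tomás: 10:30–10:45, 14:30–14:45.
Wyatt ∩ Tomás ∩ Uma: 14:30–14:45.
Wyatt ∩ Tomás ∩ Uma ∩ Dilnoza: 14:30–14:45.
Wyatt ∩ Tomás ∩ Uma ∩ Dilnoza ∩ Dana: 14:30–14:45.
Restricted to 11:30–17:15: 14:30–14:45.
Windows ≥ 30 min: (none).

none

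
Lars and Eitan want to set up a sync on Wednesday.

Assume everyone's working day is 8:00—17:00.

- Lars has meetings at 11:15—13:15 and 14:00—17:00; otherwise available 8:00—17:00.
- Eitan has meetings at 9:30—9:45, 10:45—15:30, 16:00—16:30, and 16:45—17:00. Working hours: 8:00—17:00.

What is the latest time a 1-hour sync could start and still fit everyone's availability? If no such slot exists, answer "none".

09:45

Lars free within 08:00–17:00: 08:00–11:15, 13:15–14:00.
Eitan free within 08:00–17:00: 08:00–09:30, 09:45–10:45, 15:30–16:00, 16:30–16:45.
Lars ∩ Eitan: 08:00–09:30, 09:45–10:45.
Windows ≥ 60 min: 08:00–09:30, 09:45–10:45.
Latest start in the last window 09:45–10:45 is 10:45 − 60 min = 09:45.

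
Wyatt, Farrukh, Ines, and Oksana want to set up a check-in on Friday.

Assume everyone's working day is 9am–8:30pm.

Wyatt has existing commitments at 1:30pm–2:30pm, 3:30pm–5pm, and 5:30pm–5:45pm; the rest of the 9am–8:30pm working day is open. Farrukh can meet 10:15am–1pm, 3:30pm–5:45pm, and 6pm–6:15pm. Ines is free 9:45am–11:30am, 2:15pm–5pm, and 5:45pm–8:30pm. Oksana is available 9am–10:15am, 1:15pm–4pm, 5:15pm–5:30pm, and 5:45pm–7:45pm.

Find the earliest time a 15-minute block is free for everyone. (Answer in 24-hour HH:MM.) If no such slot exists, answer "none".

18:00

Wyatt free within 09:00–20:30: 09:00–13:30, 14:30–15:30, 17:00–17:30, 17:45–20:30.
Wyatt ∩ Farrukh: 10:15–13:00, 17:00–17:30, 18:00–18:15.
Wyatt ∩ Farrukh ∩ Ines: 10:15–11:30, 18:00–18:15.
Wyatt ∩ Farrukh ∩ Ines ∩ Oksana: 18:00–18:15.
Windows ≥ 15 min: 18:00–18:15.
Earliest such window starts at 18:00.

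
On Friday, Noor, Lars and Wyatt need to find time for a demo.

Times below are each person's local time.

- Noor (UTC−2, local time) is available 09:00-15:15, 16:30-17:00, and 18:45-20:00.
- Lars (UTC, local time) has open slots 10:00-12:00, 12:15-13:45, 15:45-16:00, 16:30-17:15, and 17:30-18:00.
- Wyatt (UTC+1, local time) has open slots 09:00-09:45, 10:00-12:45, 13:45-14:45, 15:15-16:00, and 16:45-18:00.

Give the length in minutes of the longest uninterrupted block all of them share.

60 minutes

Noor → UTC: 11:00–17:15, 18:30–19:00, 20:45–22:00.
Lars → UTC: 10:00–12:00, 12:15–13:45, 15:45–16:00, 16:30–17:15, 17:30–18:00.
Wyatt → UTC: 08:00–08:45, 09:00–11:45, 12:45–13:45, 14:15–15:00, 15:45–17:00.
Noor ∩ Lars: 11:00–12:00, 12:15–13:45, 15:45–16:00, 16:30–17:15.
Noor ∩ Lars ∩ Wyatt: 11:00–11:45, 12:45–13:45, 15:45–16:00, 16:30–17:00.
Common window lengths: 45, 60, 15, 30 min; longest is 60.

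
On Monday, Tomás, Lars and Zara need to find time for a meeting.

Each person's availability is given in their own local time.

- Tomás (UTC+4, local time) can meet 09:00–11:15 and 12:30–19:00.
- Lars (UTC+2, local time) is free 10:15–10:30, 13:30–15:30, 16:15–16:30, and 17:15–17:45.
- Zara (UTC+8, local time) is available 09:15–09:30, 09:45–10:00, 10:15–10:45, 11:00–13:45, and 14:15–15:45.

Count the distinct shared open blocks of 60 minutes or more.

Tomás → UTC: 05:00–07:15, 08:30–15:00.
Lars → UTC: 08:15–08:30, 11:30–13:30, 14:15–14:30, 15:15–15:45.
Zara → UTC: 01:15–01:30, 01:45–02:00, 02:15–02:45, 03:00–05:45, 06:15–07:45.
Tomás ∩ Lars: 11:30–13:30, 14:15–14:30.
Tomás ∩ Lars ∩ Zara: (none).
Windows ≥ 60 min: (none).
That's 0 windows.

0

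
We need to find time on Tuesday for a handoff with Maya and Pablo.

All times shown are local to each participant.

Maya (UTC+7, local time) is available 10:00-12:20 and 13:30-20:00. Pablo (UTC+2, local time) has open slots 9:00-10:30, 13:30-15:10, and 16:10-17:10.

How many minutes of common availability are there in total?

Maya → UTC: 03:00–05:20, 06:30–13:00.
Pablo → UTC: 07:00–08:30, 11:30–13:10, 14:10–15:10.
Maya ∩ Pablo: 07:00–08:30, 11:30–13:00.
Total common minutes: 90 + 90 = 180.

180 minutes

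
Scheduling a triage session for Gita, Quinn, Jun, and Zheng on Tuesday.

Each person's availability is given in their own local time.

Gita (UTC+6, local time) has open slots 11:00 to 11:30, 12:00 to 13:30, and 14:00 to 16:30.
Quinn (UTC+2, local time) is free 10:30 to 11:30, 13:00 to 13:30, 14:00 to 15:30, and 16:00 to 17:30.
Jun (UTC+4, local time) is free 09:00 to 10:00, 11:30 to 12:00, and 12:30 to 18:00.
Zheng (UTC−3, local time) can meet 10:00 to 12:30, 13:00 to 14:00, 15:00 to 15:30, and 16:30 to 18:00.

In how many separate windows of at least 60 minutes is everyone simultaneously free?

Gita → UTC: 05:00–05:30, 06:00–07:30, 08:00–10:30.
Quinn → UTC: 08:30–09:30, 11:00–11:30, 12:00–13:30, 14:00–15:30.
Jun → UTC: 05:00–06:00, 07:30–08:00, 08:30–14:00.
Zheng → UTC: 13:00–15:30, 16:00–17:00, 18:00–18:30, 19:30–21:00.
Gita ∩ Quinn: 08:30–09:30.
Gita ∩ Quinn ∩ Jun: 08:30–09:30.
Gita ∩ Quinn ∩ Jun ∩ Zheng: (none).
Windows ≥ 60 min: (none).
That's 0 windows.

0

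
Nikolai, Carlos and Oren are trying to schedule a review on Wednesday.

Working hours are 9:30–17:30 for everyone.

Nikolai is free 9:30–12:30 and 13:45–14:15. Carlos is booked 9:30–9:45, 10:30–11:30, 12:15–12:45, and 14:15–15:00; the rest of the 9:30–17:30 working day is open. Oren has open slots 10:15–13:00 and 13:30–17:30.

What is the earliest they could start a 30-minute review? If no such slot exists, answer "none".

11:30

Carlos free within 09:30–17:30: 09:45–10:30, 11:30–12:15, 12:45–14:15, 15:00–17:30.
Nikolai ∩ Carlos: 09:45–10:30, 11:30–12:15, 13:45–14:15.
Nikolai ∩ Carlos ∩ Oren: 10:15–10:30, 11:30–12:15, 13:45–14:15.
Windows ≥ 30 min: 11:30–12:15, 13:45–14:15.
Earliest such window starts at 11:30.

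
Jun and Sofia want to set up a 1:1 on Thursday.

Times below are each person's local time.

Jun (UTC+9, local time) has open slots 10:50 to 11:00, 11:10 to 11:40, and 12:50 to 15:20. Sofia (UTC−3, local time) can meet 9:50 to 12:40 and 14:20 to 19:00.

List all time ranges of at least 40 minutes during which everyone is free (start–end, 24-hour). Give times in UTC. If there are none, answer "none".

Jun → UTC: 01:50–02:00, 02:10–02:40, 03:50–06:20.
Sofia → UTC: 12:50–15:40, 17:20–22:00.
Jun ∩ Sofia: (none).
Windows ≥ 40 min: (none).

none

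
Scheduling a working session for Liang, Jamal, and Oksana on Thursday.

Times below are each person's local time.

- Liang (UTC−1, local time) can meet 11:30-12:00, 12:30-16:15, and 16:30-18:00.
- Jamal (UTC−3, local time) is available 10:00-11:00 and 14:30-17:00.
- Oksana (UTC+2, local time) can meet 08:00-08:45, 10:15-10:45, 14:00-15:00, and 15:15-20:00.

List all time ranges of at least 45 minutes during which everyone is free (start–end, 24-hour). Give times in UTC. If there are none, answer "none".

Liang → UTC: 12:30–13:00, 13:30–17:15, 17:30–19:00.
Jamal → UTC: 13:00–14:00, 17:30–20:00.
Oksana → UTC: 06:00–06:45, 08:15–08:45, 12:00–13:00, 13:15–18:00.
Liang ∩ Jamal: 13:30–14:00, 17:30–19:00.
Liang ∩ Jamal ∩ Oksana: 13:30–14:00, 17:30–18:00.
Windows ≥ 45 min: (none).

none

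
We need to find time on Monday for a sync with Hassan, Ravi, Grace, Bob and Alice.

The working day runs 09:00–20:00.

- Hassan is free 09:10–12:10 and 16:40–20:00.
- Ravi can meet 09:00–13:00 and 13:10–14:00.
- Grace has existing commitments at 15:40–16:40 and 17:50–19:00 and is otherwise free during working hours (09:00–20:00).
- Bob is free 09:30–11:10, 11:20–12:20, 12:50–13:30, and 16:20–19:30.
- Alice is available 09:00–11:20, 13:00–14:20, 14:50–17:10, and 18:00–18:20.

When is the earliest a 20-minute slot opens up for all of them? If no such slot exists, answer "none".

09:30

Grace free within 09:00–20:00: 09:00–15:40, 16:40–17:50, 19:00–20:00.
Hassan ∩ Ravi: 09:10–12:10.
Hassan ∩ Ravi ∩ Grace: 09:10–12:10.
Hassan ∩ Ravi ∩ Grace ∩ Bob: 09:30–11:10, 11:20–12:10.
Hassan ∩ Ravi ∩ Grace ∩ Bob ∩ Alice: 09:30–11:10.
Windows ≥ 20 min: 09:30–11:10.
Earliest such window starts at 09:30.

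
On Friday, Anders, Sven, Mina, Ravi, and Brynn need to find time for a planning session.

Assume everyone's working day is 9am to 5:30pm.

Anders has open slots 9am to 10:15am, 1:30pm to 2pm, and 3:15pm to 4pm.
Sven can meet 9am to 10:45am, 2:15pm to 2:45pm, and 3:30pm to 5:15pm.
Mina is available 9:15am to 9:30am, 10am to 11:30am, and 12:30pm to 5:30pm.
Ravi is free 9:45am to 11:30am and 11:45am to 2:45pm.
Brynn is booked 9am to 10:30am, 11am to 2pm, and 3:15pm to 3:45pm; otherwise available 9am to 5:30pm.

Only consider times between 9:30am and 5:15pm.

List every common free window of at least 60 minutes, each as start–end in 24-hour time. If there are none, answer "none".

none

Brynn free within 09:00–17:30: 10:30–11:00, 14:00–15:15, 15:45–17:30.
Anders ∩ Sven: 09:00–10:15, 15:30–16:00.
Anders ∩ Sven ∩ Mina: 09:15–09:30, 10:00–10:15, 15:30–16:00.
Anders ∩ Sven ∩ Mina ∩ Ravi: 10:00–10:15.
Anders ∩ Sven ∩ Mina ∩ Ravi ∩ Brynn: (none).
Restricted to 09:30–17:15: (none).
Windows ≥ 60 min: (none).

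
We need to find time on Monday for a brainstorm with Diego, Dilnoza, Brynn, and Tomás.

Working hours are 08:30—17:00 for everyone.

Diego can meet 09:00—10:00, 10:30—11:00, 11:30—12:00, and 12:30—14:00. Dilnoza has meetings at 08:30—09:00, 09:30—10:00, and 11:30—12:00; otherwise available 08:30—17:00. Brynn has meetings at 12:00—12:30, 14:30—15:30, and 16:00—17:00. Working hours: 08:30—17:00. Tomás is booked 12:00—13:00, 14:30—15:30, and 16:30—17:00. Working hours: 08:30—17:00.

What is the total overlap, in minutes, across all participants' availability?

Dilnoza free within 08:30–17:00: 09:00–09:30, 10:00–11:30, 12:00–17:00.
Brynn free within 08:30–17:00: 08:30–12:00, 12:30–14:30, 15:30–16:00.
Tomás free within 08:30–17:00: 08:30–12:00, 13:00–14:30, 15:30–16:30.
Diego ∩ Dilnoza: 09:00–09:30, 10:30–11:00, 12:30–14:00.
Diego ∩ Dilnoza ∩ Brynn: 09:00–09:30, 10:30–11:00, 12:30–14:00.
Diego ∩ Dilnoza ∩ Brynn ∩ Tomás: 09:00–09:30, 10:30–11:00, 13:00–14:00.
Total common minutes: 30 + 30 + 60 = 120.

120 minutes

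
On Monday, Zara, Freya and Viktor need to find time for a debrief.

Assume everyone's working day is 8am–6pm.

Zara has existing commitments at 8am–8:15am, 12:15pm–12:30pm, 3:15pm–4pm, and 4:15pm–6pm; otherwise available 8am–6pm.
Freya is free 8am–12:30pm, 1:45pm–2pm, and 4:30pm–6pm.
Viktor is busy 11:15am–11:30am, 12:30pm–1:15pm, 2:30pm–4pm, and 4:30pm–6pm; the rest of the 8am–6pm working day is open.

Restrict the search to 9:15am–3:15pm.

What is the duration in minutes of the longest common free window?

Zara free within 08:00–18:00: 08:15–12:15, 12:30–15:15, 16:00–16:15.
Viktor free within 08:00–18:00: 08:00–11:15, 11:30–12:30, 13:15–14:30, 16:00–16:30.
Zara ∩ Freya: 08:15–12:15, 13:45–14:00.
Zara ∩ Freya ∩ Viktor: 08:15–11:15, 11:30–12:15, 13:45–14:00.
Restricted to 09:15–15:15: 09:15–11:15, 11:30–12:15, 13:45–14:00.
Common window lengths: 120, 45, 15 min; longest is 120.

120 minutes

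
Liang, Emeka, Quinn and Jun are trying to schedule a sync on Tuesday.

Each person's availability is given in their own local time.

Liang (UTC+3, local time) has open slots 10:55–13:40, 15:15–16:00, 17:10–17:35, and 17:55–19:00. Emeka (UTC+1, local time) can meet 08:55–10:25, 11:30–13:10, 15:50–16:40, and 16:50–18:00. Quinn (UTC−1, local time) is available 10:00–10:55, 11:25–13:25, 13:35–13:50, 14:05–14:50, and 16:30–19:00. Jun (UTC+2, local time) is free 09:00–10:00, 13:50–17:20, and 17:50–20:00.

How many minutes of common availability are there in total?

Liang → UTC: 07:55–10:40, 12:15–13:00, 14:10–14:35, 14:55–16:00.
Emeka → UTC: 07:55–09:25, 10:30–12:10, 14:50–15:40, 15:50–17:00.
Quinn → UTC: 11:00–11:55, 12:25–14:25, 14:35–14:50, 15:05–15:50, 17:30–20:00.
Jun → UTC: 07:00–08:00, 11:50–15:20, 15:50–18:00.
Liang ∩ Emeka: 07:55–09:25, 10:30–10:40, 14:55–15:40, 15:50–16:00.
Liang ∩ Emeka ∩ Quinn: 15:05–15:40.
Liang ∩ Emeka ∩ Quinn ∩ Jun: 15:05–15:20.
Total common minutes: 15.

15 minutes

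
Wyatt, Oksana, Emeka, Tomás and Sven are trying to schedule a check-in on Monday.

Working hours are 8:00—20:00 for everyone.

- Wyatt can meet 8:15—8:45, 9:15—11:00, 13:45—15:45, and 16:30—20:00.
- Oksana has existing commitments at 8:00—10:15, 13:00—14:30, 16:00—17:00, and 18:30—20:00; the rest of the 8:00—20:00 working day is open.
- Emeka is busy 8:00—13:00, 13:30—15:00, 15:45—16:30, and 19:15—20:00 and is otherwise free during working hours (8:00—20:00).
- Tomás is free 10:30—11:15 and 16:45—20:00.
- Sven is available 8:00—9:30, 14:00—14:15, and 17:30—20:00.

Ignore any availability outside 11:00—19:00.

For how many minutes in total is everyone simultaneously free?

60 minutes

Oksana free within 08:00–20:00: 10:15–13:00, 14:30–16:00, 17:00–18:30.
Emeka free within 08:00–20:00: 13:00–13:30, 15:00–15:45, 16:30–19:15.
Wyatt ∩ Oksana: 10:15–11:00, 14:30–15:45, 17:00–18:30.
Wyatt ∩ Oksana ∩ Emeka: 15:00–15:45, 17:00–18:30.
Wyatt ∩ Oksana ∩ Emeka ∩ Tomás: 17:00–18:30.
Wyatt ∩ Oksana ∩ Emeka ∩ Tomás ∩ Sven: 17:30–18:30.
Restricted to 11:00–19:00: 17:30–18:30.
Total common minutes: 60.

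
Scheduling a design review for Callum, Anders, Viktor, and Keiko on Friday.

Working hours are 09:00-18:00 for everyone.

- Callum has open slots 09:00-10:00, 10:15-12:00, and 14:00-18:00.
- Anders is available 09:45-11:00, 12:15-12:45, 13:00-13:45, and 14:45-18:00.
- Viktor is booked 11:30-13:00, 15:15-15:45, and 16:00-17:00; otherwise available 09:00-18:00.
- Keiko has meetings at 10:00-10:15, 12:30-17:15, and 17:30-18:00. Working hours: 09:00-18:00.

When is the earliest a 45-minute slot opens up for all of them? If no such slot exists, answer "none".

10:15

Viktor free within 09:00–18:00: 09:00–11:30, 13:00–15:15, 15:45–16:00, 17:00–18:00.
Keiko free within 09:00–18:00: 09:00–10:00, 10:15–12:30, 17:15–17:30.
Callum ∩ Anders: 09:45–10:00, 10:15–11:00, 14:45–18:00.
Callum ∩ Anders ∩ Viktor: 09:45–10:00, 10:15–11:00, 14:45–15:15, 15:45–16:00, 17:00–18:00.
Callum ∩ Anders ∩ Viktor ∩ Keiko: 09:45–10:00, 10:15–11:00, 17:15–17:30.
Windows ≥ 45 min: 10:15–11:00.
Earliest such window starts at 10:15.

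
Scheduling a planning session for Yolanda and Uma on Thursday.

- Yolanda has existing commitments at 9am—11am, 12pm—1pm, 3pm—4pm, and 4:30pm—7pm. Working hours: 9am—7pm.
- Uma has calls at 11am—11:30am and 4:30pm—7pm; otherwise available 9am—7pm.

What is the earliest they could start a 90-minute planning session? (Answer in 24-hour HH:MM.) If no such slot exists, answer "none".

13:00

Yolanda free within 09:00–19:00: 11:00–12:00, 13:00–15:00, 16:00–16:30.
Uma free within 09:00–19:00: 09:00–11:00, 11:30–16:30.
Yolanda ∩ Uma: 11:30–12:00, 13:00–15:00, 16:00–16:30.
Windows ≥ 90 min: 13:00–15:00.
Earliest such window starts at 13:00.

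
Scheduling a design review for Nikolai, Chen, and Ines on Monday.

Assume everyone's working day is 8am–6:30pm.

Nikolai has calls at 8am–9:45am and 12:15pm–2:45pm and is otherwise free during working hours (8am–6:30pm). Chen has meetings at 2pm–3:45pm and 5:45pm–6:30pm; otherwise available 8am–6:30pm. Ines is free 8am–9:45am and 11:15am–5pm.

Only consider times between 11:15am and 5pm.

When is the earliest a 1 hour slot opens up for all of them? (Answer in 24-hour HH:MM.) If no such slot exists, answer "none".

11:15

Nikolai free within 08:00–18:30: 09:45–12:15, 14:45–18:30.
Chen free within 08:00–18:30: 08:00–14:00, 15:45–17:45.
Nikolai ∩ Chen: 09:45–12:15, 15:45–17:45.
Nikolai ∩ Chen ∩ Ines: 11:15–12:15, 15:45–17:00.
Restricted to 11:15–17:00: 11:15–12:15, 15:45–17:00.
Windows ≥ 60 min: 11:15–12:15, 15:45–17:00.
Earliest such window starts at 11:15.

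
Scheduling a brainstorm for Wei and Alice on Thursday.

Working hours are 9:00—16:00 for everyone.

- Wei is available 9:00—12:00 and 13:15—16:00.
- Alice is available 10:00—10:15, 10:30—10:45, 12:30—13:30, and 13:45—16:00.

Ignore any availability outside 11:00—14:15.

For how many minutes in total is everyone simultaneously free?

45 minutes

Wei ∩ Alice: 10:00–10:15, 10:30–10:45, 13:15–13:30, 13:45–16:00.
Restricted to 11:00–14:15: 13:15–13:30, 13:45–14:15.
Total common minutes: 15 + 30 = 45.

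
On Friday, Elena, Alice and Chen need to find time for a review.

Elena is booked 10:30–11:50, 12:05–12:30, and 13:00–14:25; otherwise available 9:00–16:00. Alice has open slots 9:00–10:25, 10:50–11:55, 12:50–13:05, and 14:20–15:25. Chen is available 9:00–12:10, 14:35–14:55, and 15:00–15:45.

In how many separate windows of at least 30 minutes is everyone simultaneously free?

Elena free within 09:00–16:00: 09:00–10:30, 11:50–12:05, 12:30–13:00, 14:25–16:00.
Elena ∩ Alice: 09:00–10:25, 11:50–11:55, 12:50–13:00, 14:25–15:25.
Elena ∩ Alice ∩ Chen: 09:00–10:25, 11:50–11:55, 14:35–14:55, 15:00–15:25.
Windows ≥ 30 min: 09:00–10:25.
That's 1 window.

1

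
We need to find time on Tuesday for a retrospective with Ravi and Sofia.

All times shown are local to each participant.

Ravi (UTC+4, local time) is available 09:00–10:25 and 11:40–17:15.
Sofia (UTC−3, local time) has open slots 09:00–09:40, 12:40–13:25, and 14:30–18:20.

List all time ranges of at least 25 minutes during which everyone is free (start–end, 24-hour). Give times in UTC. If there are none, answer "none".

Ravi → UTC: 05:00–06:25, 07:40–13:15.
Sofia → UTC: 12:00–12:40, 15:40–16:25, 17:30–21:20.
Ravi ∩ Sofia: 12:00–12:40.
Windows ≥ 25 min: 12:00–12:40.

12:00–12:40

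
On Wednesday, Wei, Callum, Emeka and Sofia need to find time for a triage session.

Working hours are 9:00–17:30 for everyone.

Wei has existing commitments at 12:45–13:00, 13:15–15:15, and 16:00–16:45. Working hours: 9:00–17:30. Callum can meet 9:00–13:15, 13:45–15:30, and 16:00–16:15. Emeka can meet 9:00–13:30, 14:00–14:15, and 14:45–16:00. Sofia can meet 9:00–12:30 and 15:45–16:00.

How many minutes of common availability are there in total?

210 minutes

Wei free within 09:00–17:30: 09:00–12:45, 13:00–13:15, 15:15–16:00, 16:45–17:30.
Wei ∩ Callum: 09:00–12:45, 13:00–13:15, 15:15–15:30.
Wei ∩ Callum ∩ Emeka: 09:00–12:45, 13:00–13:15, 15:15–15:30.
Wei ∩ Callum ∩ Emeka ∩ Sofia: 09:00–12:30.
Total common minutes: 210.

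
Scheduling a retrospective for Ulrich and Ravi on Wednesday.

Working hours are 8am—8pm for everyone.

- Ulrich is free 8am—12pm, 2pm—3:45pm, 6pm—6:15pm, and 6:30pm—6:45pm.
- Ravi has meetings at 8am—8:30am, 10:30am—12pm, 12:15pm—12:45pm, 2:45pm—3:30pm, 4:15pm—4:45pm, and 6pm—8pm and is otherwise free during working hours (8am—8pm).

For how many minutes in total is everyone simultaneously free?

Ravi free within 08:00–20:00: 08:30–10:30, 12:00–12:15, 12:45–14:45, 15:30–16:15, 16:45–18:00.
Ulrich ∩ Ravi: 08:30–10:30, 14:00–14:45, 15:30–15:45.
Total common minutes: 120 + 45 + 15 = 180.

180 minutes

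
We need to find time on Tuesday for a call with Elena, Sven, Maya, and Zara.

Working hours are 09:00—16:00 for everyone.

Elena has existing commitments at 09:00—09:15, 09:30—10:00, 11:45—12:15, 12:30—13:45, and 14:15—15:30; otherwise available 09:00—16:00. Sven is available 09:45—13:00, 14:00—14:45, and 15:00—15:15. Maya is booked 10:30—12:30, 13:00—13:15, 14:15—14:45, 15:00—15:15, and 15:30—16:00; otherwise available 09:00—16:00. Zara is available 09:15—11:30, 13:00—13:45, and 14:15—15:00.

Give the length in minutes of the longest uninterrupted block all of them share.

Elena free within 09:00–16:00: 09:15–09:30, 10:00–11:45, 12:15–12:30, 13:45–14:15, 15:30–16:00.
Maya free within 09:00–16:00: 09:00–10:30, 12:30–13:00, 13:15–14:15, 14:45–15:00, 15:15–15:30.
Elena ∩ Sven: 10:00–11:45, 12:15–12:30, 14:00–14:15.
Elena ∩ Sven ∩ Maya: 10:00–10:30, 14:00–14:15.
Elena ∩ Sven ∩ Maya ∩ Zara: 10:00–10:30.
Single common window of 30 minutes.

30 minutes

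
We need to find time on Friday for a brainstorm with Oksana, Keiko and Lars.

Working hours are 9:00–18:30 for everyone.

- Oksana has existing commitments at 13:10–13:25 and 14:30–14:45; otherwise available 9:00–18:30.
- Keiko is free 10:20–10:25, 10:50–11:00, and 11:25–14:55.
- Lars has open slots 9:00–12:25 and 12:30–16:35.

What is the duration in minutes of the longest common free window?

Oksana free within 09:00–18:30: 09:00–13:10, 13:25–14:30, 14:45–18:30.
Oksana ∩ Keiko: 10:20–10:25, 10:50–11:00, 11:25–13:10, 13:25–14:30, 14:45–14:55.
Oksana ∩ Keiko ∩ Lars: 10:20–10:25, 10:50–11:00, 11:25–12:25, 12:30–13:10, 13:25–14:30, 14:45–14:55.
Common window lengths: 5, 10, 60, 40, 65, 10 min; longest is 65.

65 minutes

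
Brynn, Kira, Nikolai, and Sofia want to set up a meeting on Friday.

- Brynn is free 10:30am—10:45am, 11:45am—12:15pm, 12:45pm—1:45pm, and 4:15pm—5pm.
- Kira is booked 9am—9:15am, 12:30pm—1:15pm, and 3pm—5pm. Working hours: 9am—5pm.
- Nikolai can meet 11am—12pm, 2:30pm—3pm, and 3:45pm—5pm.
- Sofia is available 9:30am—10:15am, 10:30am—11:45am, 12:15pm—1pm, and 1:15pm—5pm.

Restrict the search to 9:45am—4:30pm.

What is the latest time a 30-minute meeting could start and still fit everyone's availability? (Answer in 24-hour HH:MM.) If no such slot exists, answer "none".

Kira free within 09:00–17:00: 09:15–12:30, 13:15–15:00.
Brynn ∩ Kira: 10:30–10:45, 11:45–12:15, 13:15–13:45.
Brynn ∩ Kira ∩ Nikolai: 11:45–12:00.
Brynn ∩ Kira ∩ Nikolai ∩ Sofia: (none).
Restricted to 09:45–16:30: (none).
Windows ≥ 30 min: (none).

none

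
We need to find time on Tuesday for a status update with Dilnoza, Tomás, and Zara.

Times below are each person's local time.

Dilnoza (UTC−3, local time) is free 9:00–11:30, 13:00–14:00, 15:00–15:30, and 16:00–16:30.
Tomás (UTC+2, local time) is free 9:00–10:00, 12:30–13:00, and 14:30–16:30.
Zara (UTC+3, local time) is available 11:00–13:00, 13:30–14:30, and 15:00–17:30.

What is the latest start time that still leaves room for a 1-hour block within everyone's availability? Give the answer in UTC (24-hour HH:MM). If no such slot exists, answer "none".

13:30

Dilnoza → UTC: 12:00–14:30, 16:00–17:00, 18:00–18:30, 19:00–19:30.
Tomás → UTC: 07:00–08:00, 10:30–11:00, 12:30–14:30.
Zara → UTC: 08:00–10:00, 10:30–11:30, 12:00–14:30.
Dilnoza ∩ Tomás: 12:30–14:30.
Dilnoza ∩ Tomás ∩ Zara: 12:30–14:30.
Windows ≥ 60 min: 12:30–14:30.
Latest start in the last window 12:30–14:30 is 14:30 − 60 min = 13:30.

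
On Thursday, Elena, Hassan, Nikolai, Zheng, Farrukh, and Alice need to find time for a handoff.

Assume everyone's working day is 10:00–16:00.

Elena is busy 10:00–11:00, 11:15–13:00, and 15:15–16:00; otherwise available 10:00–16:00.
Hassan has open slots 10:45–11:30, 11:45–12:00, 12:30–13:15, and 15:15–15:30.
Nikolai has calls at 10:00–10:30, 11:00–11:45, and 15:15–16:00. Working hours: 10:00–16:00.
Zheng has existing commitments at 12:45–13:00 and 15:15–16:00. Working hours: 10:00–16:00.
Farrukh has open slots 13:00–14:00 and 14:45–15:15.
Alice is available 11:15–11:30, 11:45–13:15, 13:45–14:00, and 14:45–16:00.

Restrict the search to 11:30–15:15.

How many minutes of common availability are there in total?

Elena free within 10:00–16:00: 11:00–11:15, 13:00–15:15.
Nikolai free within 10:00–16:00: 10:30–11:00, 11:45–15:15.
Zheng free within 10:00–16:00: 10:00–12:45, 13:00–15:15.
Elena ∩ Hassan: 11:00–11:15, 13:00–13:15.
Elena ∩ Hassan ∩ Nikolai: 13:00–13:15.
Elena ∩ Hassan ∩ Nikolai ∩ Zheng: 13:00–13:15.
Elena ∩ Hassan ∩ Nikolai ∩ Zheng ∩ Farrukh: 13:00–13:15.
Elena ∩ Hassan ∩ Nikolai ∩ Zheng ∩ Farrukh ∩ Alice: 13:00–13:15.
Restricted to 11:30–15:15: 13:00–13:15.
Total common minutes: 15.

15 minutes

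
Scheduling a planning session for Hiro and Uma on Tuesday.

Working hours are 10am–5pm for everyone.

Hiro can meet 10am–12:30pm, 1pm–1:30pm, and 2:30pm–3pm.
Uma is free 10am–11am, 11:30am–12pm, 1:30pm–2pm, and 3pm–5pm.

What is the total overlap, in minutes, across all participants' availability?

90 minutes

Hiro ∩ Uma: 10:00–11:00, 11:30–12:00.
Total common minutes: 60 + 30 = 90.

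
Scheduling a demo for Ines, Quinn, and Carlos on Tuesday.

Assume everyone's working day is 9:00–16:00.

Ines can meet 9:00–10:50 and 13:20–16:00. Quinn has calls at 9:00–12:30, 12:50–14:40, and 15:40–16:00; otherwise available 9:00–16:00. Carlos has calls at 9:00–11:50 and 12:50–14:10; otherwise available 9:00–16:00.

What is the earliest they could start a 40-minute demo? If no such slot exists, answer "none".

Quinn free within 09:00–16:00: 12:30–12:50, 14:40–15:40.
Carlos free within 09:00–16:00: 11:50–12:50, 14:10–16:00.
Ines ∩ Quinn: 14:40–15:40.
Ines ∩ Quinn ∩ Carlos: 14:40–15:40.
Windows ≥ 40 min: 14:40–15:40.
Earliest such window starts at 14:40.

14:40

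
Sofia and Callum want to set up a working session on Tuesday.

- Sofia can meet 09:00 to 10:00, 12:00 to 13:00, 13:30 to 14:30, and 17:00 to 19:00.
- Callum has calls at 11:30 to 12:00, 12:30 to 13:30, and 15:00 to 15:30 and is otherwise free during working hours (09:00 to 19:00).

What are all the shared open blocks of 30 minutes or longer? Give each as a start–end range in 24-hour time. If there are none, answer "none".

09:00–10:00, 12:00–12:30, 13:30–14:30, 17:00–19:00

Callum free within 09:00–19:00: 09:00–11:30, 12:00–12:30, 13:30–15:00, 15:30–19:00.
Sofia ∩ Callum: 09:00–10:00, 12:00–12:30, 13:30–14:30, 17:00–19:00.
Windows ≥ 30 min: 09:00–10:00, 12:00–12:30, 13:30–14:30, 17:00–19:00.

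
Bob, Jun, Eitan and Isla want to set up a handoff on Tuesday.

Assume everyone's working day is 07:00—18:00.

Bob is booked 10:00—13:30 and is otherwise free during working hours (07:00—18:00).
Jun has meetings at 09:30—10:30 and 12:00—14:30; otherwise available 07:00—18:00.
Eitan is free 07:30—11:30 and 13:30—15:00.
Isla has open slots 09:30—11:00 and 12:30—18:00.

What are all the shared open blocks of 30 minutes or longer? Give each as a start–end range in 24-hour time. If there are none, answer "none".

Bob free within 07:00–18:00: 07:00–10:00, 13:30–18:00.
Jun free within 07:00–18:00: 07:00–09:30, 10:30–12:00, 14:30–18:00.
Bob ∩ Jun: 07:00–09:30, 14:30–18:00.
Bob ∩ Jun ∩ Eitan: 07:30–09:30, 14:30–15:00.
Bob ∩ Jun ∩ Eitan ∩ Isla: 14:30–15:00.
Windows ≥ 30 min: 14:30–15:00.

14:30–15:00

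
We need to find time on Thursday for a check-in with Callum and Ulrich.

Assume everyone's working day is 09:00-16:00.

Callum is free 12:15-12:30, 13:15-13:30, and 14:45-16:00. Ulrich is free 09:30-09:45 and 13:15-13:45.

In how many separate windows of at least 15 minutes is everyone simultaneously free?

1

Callum ∩ Ulrich: 13:15–13:30.
Windows ≥ 15 min: 13:15–13:30.
That's 1 window.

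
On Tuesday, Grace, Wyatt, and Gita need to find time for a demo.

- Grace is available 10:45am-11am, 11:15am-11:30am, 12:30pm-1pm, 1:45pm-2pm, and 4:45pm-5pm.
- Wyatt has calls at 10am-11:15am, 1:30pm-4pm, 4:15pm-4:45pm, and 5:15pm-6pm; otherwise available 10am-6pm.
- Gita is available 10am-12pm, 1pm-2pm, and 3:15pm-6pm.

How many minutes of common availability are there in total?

30 minutes

Wyatt free within 10:00–18:00: 11:15–13:30, 16:00–16:15, 16:45–17:15.
Grace ∩ Wyatt: 11:15–11:30, 12:30–13:00, 16:45–17:00.
Grace ∩ Wyatt ∩ Gita: 11:15–11:30, 16:45–17:00.
Total common minutes: 15 + 15 = 30.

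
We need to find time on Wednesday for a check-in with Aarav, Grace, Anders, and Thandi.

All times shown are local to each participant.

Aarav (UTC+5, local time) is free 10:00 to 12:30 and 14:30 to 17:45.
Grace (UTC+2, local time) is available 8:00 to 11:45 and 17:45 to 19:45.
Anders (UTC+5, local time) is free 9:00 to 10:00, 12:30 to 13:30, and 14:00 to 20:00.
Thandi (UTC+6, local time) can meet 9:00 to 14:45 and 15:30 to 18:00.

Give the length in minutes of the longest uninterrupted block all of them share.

Aarav → UTC: 05:00–07:30, 09:30–12:45.
Grace → UTC: 06:00–09:45, 15:45–17:45.
Anders → UTC: 04:00–05:00, 07:30–08:30, 09:00–15:00.
Thandi → UTC: 03:00–08:45, 09:30–12:00.
Aarav ∩ Grace: 06:00–07:30, 09:30–09:45.
Aarav ∩ Grace ∩ Anders: 09:30–09:45.
Aarav ∩ Grace ∩ Anders ∩ Thandi: 09:30–09:45.
Single common window of 15 minutes.

15 minutes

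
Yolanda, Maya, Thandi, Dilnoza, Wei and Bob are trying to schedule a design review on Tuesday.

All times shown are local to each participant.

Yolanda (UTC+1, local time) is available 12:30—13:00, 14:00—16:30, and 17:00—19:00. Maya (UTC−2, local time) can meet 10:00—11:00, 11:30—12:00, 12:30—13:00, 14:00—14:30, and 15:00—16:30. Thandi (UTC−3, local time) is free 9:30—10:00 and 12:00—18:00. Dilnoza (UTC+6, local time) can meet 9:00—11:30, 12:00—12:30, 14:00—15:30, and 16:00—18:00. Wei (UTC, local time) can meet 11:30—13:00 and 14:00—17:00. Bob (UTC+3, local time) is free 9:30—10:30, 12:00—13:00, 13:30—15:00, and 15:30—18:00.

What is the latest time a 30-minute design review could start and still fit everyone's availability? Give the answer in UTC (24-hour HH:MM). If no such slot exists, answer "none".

Yolanda → UTC: 11:30–12:00, 13:00–15:30, 16:00–18:00.
Maya → UTC: 12:00–13:00, 13:30–14:00, 14:30–15:00, 16:00–16:30, 17:00–18:30.
Thandi → UTC: 12:30–13:00, 15:00–21:00.
Dilnoza → UTC: 03:00–05:30, 06:00–06:30, 08:00–09:30, 10:00–12:00.
Wei → UTC: 11:30–13:00, 14:00–17:00.
Bob → UTC: 06:30–07:30, 09:00–10:00, 10:30–12:00, 12:30–15:00.
Yolanda ∩ Maya: 13:30–14:00, 14:30–15:00, 16:00–16:30, 17:00–18:00.
Yolanda ∩ Maya ∩ Thandi: 16:00–16:30, 17:00–18:00.
Yolanda ∩ Maya ∩ Thandi ∩ Dilnoza: (none).
Yolanda ∩ Maya ∩ Thandi ∩ Dilnoza ∩ Wei: (none).
Yolanda ∩ Maya ∩ Thandi ∩ Dilnoza ∩ Wei ∩ Bob: (none).
Windows ≥ 30 min: (none).

none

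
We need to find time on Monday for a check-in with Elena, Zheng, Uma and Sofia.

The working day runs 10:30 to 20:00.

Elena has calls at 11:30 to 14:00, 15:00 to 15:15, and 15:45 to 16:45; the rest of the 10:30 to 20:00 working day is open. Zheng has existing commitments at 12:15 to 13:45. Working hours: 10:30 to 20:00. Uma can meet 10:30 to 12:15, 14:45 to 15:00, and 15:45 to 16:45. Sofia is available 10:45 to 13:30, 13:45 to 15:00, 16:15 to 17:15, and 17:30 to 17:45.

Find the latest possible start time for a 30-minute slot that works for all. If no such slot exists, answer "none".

Elena free within 10:30–20:00: 10:30–11:30, 14:00–15:00, 15:15–15:45, 16:45–20:00.
Zheng free within 10:30–20:00: 10:30–12:15, 13:45–20:00.
Elena ∩ Zheng: 10:30–11:30, 14:00–15:00, 15:15–15:45, 16:45–20:00.
Elena ∩ Zheng ∩ Uma: 10:30–11:30, 14:45–15:00.
Elena ∩ Zheng ∩ Uma ∩ Sofia: 10:45–11:30, 14:45–15:00.
Windows ≥ 30 min: 10:45–11:30.
Latest start in the last window 10:45–11:30 is 11:30 − 30 min = 11:00.

11:00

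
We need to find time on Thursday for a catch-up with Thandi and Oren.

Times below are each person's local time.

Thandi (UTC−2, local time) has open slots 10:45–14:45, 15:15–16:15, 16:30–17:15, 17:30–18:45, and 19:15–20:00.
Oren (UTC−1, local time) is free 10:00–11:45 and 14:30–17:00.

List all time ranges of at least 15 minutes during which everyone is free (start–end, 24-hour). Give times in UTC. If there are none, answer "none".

15:30–16:45, 17:15–18:00

Thandi → UTC: 12:45–16:45, 17:15–18:15, 18:30–19:15, 19:30–20:45, 21:15–22:00.
Oren → UTC: 11:00–12:45, 15:30–18:00.
Thandi ∩ Oren: 15:30–16:45, 17:15–18:00.
Windows ≥ 15 min: 15:30–16:45, 17:15–18:00.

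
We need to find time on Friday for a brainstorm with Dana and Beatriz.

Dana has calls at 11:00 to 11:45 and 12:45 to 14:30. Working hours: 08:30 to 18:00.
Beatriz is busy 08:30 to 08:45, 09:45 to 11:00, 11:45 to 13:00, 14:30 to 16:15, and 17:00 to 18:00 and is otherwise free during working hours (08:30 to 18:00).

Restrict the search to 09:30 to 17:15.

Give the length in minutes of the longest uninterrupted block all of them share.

Dana free within 08:30–18:00: 08:30–11:00, 11:45–12:45, 14:30–18:00.
Beatriz free within 08:30–18:00: 08:45–09:45, 11:00–11:45, 13:00–14:30, 16:15–17:00.
Dana ∩ Beatriz: 08:45–09:45, 16:15–17:00.
Restricted to 09:30–17:15: 09:30–09:45, 16:15–17:00.
Common window lengths: 15, 45 min; longest is 45.

45 minutes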